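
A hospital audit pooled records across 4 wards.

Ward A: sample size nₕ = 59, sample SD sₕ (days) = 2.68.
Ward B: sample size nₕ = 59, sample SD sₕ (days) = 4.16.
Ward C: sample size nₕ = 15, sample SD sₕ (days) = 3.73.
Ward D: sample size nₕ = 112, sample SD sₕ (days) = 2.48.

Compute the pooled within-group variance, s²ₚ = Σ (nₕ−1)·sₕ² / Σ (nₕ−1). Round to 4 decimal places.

Degrees of freedom: 58 + 58 + 14 + 111 = 241.
Σ(nₕ−1)sₕ² = 58·7.1824 + 58·17.3056 + 14·13.9129 + 111·6.1504 = 2297.779.
s²ₚ = 2297.779 / 241 = 9.534353... → 9.5344.

9.5344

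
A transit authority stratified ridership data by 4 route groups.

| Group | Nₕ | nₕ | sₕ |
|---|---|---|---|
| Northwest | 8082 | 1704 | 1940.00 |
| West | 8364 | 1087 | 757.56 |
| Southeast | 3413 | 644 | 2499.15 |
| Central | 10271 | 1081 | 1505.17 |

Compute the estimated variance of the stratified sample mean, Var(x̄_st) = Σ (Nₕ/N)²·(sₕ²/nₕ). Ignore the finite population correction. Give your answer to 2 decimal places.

N = 30130. Term for each stratum: Wₕ²sₕ²/nₕ.
Var(x̄_st) = 158.91808 + 40.68500 + 124.44375 + 243.54129 = 567.58812 → 567.59.

567.59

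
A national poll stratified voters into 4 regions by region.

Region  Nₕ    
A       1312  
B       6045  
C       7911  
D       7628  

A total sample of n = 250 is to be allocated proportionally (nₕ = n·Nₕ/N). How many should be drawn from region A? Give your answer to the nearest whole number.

N = 1312 + 6045 + 7911 + 7628 = 22896.
n_A = 250·1312/22896 = 14.326... → 14.

14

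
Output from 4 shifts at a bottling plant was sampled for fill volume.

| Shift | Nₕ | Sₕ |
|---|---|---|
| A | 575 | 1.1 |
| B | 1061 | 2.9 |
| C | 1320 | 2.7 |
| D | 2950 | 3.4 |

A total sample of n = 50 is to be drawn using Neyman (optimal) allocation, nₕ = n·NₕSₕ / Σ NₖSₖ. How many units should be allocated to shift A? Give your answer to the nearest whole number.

2

Σ NₕSₕ = 575·1.1 + 1061·2.9 + 1320·2.7 + 2950·3.4 = 17303.4.
Share for A: 632.5/17303.4 = 0.03655.
n_A = 50 × 0.03655 = 1.828... → 2.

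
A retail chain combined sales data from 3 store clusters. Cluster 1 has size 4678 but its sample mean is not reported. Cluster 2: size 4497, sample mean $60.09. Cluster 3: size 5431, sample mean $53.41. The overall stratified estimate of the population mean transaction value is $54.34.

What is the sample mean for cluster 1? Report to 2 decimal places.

Σ Nₕx̄ₕ = N·μ, so 4678·x̄_1 = 14606·54.34 − (4497·60.09 + 5431·53.41).
= 793690.04 − 560294.44 = 233395.6.
x̄_1 = 233395.6 / 4678 = 49.8922... → 49.89.

49.89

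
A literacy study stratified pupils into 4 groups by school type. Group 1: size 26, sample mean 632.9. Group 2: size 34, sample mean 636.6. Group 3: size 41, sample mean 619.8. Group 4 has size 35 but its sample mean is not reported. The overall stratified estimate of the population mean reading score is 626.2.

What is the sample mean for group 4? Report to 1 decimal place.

618.6

Σ Nₕx̄ₕ = N·μ, so 35·x̄_4 = 136·626.2 − (26·632.9 + 34·636.6 + 41·619.8).
= 85163.2 − 63511.6 = 21651.6.
x̄_4 = 21651.6 / 35 = 618.617... → 618.6.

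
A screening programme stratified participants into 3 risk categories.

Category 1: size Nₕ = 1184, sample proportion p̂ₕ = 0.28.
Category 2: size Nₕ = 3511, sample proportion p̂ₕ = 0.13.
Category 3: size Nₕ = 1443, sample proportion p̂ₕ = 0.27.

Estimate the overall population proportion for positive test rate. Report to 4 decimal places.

N = 1184 + 3511 + 1443 = 6138.
Overall proportion = Σ (Nₕ/N)·p̂ₕ.
Σ Nₕp̂ₕ = 331.52 + 456.43 + 389.61 = 1177.56.
1177.56 / 6138 = 0.191848... → 0.1918.

0.1918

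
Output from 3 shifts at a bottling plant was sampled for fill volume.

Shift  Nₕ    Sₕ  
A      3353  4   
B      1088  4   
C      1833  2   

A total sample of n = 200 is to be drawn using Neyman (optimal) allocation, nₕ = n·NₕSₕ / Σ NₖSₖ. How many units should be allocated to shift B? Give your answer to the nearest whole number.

Σ NₕSₕ = 3353·4 + 1088·4 + 1833·2 = 21430.
Share for B: 4352/21430 = 0.20308.
n_B = 200 × 0.20308 = 40.616... → 41.

41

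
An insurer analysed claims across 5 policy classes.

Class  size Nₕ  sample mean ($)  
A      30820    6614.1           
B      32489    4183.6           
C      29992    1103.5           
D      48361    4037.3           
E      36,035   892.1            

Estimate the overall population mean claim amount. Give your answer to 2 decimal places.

3377.99

N = 177697; weights Wₕ = Nₕ/N = (0.1734, 0.1828, 0.1688, 0.2722, 0.2028).
x̄_st = Σ Wₕ·x̄ₕ = 0.1734·6614.1 + 0.1828·4183.6 + 0.1688·1103.5 + 0.2722·4037.3 + 0.2028·892.1 ≈ 3377.9884...
→ 3377.99.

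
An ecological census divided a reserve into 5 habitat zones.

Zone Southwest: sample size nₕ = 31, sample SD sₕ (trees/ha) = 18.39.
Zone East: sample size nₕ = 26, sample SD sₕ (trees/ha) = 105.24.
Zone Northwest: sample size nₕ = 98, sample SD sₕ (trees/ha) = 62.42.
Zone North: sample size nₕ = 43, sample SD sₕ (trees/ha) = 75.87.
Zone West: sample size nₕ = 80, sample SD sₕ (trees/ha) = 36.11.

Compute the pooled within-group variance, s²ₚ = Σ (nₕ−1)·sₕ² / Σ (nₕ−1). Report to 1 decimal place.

Southwest: (31−1)·18.39² = 30·338.1921 = 10145.763
East: (26−1)·105.24² = 25·11075.4576 = 276886.44
Northwest: (98−1)·62.42² = 97·3896.2564 = 377936.8708
North: (43−1)·75.87² = 42·5756.2569 = 241762.7898
West: (80−1)·36.11² = 79·1303.9321 = 103010.6359
Numerator = 1009742.4995; denominator = Σ(nₕ−1) = 273.
s²ₚ = 1009742.4995/273 = 3698.690... → 3698.7.

3698.7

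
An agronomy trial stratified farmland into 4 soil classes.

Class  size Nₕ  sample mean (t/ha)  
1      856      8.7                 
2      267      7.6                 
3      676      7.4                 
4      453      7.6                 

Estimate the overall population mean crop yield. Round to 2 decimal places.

7.96

N = 2252; weights Wₕ = Nₕ/N = (0.3801, 0.1186, 0.3002, 0.2012).
x̄_st = Σ Wₕ·x̄ₕ = 0.3801·8.7 + 0.1186·7.6 + 0.3002·7.4 + 0.2012·7.6 ≈ 7.9581...
→ 7.96.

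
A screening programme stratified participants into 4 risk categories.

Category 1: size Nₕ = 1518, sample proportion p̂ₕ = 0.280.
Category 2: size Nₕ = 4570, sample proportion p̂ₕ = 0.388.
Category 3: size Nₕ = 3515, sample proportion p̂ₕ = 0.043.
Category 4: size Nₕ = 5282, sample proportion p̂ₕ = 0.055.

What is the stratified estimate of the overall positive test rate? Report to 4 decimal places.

0.1774

N = 1518 + 4570 + 3515 + 5282 = 14885.
Overall proportion = Σ (Nₕ/N)·p̂ₕ.
Σ Nₕp̂ₕ = 425.04 + 1773.16 + 151.145 + 290.51 = 2639.855.
2639.855 / 14885 = 0.177350... → 0.1774.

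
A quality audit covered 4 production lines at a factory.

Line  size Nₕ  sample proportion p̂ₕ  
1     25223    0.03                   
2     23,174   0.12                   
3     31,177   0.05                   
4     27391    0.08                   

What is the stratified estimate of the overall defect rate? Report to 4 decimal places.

0.0681

N = 25223 + 23174 + 31177 + 27391 = 106965.
Overall proportion = Σ (Nₕ/N)·p̂ₕ.
Σ Nₕp̂ₕ = 756.69 + 2780.88 + 1558.85 + 2191.28 = 7287.7.
7287.7 / 106965 = 0.068132... → 0.0681.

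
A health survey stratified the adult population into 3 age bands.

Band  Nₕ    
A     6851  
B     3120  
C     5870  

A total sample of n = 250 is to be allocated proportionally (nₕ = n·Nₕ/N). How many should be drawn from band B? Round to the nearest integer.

49

N = 6851 + 3120 + 5870 = 15841.
n_B = 250·3120/15841 = 49.239... → 49.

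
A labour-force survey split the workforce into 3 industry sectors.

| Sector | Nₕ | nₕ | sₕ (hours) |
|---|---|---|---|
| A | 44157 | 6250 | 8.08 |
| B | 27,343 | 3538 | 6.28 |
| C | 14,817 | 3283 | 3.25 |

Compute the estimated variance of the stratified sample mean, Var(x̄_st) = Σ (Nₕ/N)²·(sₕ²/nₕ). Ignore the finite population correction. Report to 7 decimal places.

0.0039471

N = 86317. Term for each stratum: Wₕ²sₕ²/nₕ.
Var(x̄_st) = 0.0027336893 + 0.0011185647 + 0.0000948034 = 0.0039470573 → 0.0039471.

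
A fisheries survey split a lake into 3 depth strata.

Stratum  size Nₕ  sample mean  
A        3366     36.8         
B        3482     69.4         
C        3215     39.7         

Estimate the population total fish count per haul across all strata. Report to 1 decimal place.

493155.1

A: 3366·36.8 = 123868.8
B: 3482·69.4 = 241650.8
C: 3215·39.7 = 127635.5
τ̂ = Σ Nₕx̄ₕ = 493155.1.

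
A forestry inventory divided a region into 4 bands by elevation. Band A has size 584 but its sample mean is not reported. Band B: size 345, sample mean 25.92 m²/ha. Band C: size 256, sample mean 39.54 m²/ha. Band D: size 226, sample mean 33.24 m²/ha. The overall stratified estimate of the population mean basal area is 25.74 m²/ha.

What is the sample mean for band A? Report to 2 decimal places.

16.68

N = 584 + 345 + 256 + 226 = 1411.
Overall total = μ·N = 25.74·1411 = 36319.14.
Subtract the known strata: 345·25.92 + 256·39.54 + 226·33.24 = 26576.88.
Remaining total for band A: 36319.14 − 26576.88 = 9742.26.
Divide by its size: 9742.26 / 584 = 16.6820... → 16.68.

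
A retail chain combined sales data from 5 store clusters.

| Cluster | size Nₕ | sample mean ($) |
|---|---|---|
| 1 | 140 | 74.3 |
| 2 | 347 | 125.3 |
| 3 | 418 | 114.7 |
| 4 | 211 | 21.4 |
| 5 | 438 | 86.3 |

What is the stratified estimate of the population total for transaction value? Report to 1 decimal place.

144140.5

1: 140·74.3 = 10402
2: 347·125.3 = 43479.1
3: 418·114.7 = 47944.6
4: 211·21.4 = 4515.4
5: 438·86.3 = 37799.4
τ̂ = Σ Nₕx̄ₕ = 144140.5.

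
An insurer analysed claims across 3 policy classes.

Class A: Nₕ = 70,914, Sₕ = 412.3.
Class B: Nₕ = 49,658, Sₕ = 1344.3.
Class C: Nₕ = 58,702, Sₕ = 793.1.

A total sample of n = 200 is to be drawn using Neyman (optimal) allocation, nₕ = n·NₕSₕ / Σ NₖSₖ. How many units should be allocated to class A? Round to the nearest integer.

A: NₕSₕ = 70914·412.3 = 29237842.2
B: NₕSₕ = 49658·1344.3 = 66755249.4
C: NₕSₕ = 58702·793.1 = 46556556.2
Σ NₕSₕ = 142549647.8.
n_A = 200·29237842.2/142549647.8 = 41.021... → 41.

41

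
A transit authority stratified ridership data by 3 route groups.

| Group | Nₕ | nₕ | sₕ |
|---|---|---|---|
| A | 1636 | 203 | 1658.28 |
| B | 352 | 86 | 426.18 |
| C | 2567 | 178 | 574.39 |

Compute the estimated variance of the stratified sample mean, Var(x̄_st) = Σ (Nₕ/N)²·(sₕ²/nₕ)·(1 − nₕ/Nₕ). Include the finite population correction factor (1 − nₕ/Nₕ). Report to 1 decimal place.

2088.0

N = 4555. Term for each stratum: Wₕ²sₕ²/nₕ·(1−nₕ/Nₕ).
Var(x̄_st) = 1530.6377 + 9.5309 + 547.8466 = 2088.0153 → 2088.0.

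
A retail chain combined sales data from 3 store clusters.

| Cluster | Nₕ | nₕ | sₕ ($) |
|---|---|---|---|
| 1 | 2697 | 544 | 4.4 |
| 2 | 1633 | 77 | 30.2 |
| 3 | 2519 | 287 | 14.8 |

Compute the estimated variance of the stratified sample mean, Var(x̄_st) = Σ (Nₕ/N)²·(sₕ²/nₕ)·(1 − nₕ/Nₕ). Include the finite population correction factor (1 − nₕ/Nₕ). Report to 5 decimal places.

0.73748

N = 6849. Term for each stratum: Wₕ²sₕ²/nₕ·(1−nₕ/Nₕ).
Var(x̄_st) = 0.00440532 + 0.64160037 + 0.09147650 = 0.73748219 → 0.73748.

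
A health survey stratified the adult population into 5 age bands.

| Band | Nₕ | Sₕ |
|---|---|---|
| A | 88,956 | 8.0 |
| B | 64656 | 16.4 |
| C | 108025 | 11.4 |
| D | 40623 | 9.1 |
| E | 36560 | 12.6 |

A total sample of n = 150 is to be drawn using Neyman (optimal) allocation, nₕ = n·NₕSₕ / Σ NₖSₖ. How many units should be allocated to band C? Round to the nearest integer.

48

Σ NₕSₕ = 88956·8.0 + 64656·16.4 + 108025·11.4 + 40623·9.1 + 36560·12.6 = 3833816.7.
Share for C: 1231485/3833816.7 = 0.32122.
n_C = 150 × 0.32122 = 48.182... → 48.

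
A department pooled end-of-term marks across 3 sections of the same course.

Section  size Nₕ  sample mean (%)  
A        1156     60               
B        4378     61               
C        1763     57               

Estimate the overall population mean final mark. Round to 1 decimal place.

59.9

N = 7297; weights Wₕ = Nₕ/N = (0.1584, 0.6000, 0.2416).
x̄_st = Σ Wₕ·x̄ₕ = 0.1584·60 + 0.6000·61 + 0.2416·57 ≈ 59.875...
→ 59.9.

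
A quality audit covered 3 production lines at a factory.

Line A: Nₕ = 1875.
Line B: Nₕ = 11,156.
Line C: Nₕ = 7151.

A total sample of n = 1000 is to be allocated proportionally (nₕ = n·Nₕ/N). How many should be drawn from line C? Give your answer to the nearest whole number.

354

N = 1875 + 11156 + 7151 = 20182.
n_C = 1000·7151/20182 = 354.326... → 354.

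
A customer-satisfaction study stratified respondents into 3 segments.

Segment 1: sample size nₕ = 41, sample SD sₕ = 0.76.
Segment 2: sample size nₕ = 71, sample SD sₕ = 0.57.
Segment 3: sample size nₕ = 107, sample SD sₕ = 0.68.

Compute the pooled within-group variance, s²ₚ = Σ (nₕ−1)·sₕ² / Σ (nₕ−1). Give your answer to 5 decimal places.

0.43917

Degrees of freedom: 40 + 70 + 106 = 216.
Σ(nₕ−1)sₕ² = 40·0.5776 + 70·0.3249 + 106·0.4624 = 94.8614.
s²ₚ = 94.8614 / 216 = 0.4391731... → 0.43917.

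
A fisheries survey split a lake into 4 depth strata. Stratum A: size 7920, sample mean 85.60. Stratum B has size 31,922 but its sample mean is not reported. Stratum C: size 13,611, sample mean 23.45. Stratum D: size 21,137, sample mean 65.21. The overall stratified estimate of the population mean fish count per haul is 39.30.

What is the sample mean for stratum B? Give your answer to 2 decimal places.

17.41

Σ Nₕx̄ₕ = N·μ, so 31922·x̄_B = 74590·39.30 − (7920·85.60 + 13611·23.45 + 21137·65.21).
= 2931387 − 2375473.72 = 555913.28.
x̄_B = 555913.28 / 31922 = 17.4147... → 17.41.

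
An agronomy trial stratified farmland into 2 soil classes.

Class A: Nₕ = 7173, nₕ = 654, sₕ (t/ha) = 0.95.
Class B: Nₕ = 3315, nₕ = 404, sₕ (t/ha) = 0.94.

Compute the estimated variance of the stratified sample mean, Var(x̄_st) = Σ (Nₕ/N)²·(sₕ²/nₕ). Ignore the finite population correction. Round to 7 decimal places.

0.0008640

N = 10488; Wₕ = Nₕ/N.
class A: (7173/10488)²·0.95²/654 = 0.0006454844
class B: (3315/10488)²·0.94²/404 = 0.0002185023
Sum = 0.0008639867 → 0.0008640.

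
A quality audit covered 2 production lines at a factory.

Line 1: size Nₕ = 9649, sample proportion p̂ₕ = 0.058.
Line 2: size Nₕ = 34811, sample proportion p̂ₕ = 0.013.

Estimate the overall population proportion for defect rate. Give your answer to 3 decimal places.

0.023

Wₕ = Nₕ/N with N = 44460: 0.2170, 0.7830.
p̂_st = 0.2170·0.058 + 0.7830·0.013 ≈ 0.02277... → 0.023.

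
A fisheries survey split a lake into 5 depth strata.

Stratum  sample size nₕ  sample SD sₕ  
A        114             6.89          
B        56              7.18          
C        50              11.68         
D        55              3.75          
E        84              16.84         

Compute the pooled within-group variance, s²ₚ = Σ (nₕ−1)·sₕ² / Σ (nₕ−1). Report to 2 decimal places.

Degrees of freedom: 113 + 55 + 49 + 54 + 83 = 354.
Σ(nₕ−1)sₕ² = 113·47.4721 + 55·51.5524 + 49·136.4224 + 54·14.0625 + 83·283.5856 = 39181.4067.
s²ₚ = 39181.4067 / 354 = 110.6819... → 110.68.

110.68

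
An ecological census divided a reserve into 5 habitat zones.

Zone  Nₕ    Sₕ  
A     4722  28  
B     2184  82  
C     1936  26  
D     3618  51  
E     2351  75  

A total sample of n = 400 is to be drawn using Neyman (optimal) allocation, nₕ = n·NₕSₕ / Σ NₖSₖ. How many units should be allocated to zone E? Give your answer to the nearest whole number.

98

Σ NₕSₕ = 4722·28 + 2184·82 + 1936·26 + 3618·51 + 2351·75 = 722483.
Share for E: 176325/722483 = 0.24405.
n_E = 400 × 0.24405 = 97.622... → 98.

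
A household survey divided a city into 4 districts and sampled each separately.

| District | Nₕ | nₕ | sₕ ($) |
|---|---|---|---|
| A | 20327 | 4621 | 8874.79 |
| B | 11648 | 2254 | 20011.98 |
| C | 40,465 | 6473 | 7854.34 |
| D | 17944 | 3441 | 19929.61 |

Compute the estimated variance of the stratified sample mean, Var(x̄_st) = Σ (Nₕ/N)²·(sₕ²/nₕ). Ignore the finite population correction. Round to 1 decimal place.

N = 90384; Wₕ = Nₕ/N.
district A: (20327/90384)²·8874.79²/4621 = 862.0722
district B: (11648/90384)²·20011.98²/2254 = 2950.8411
district C: (40465/90384)²·7854.34²/6473 = 1910.2480
district D: (17944/90384)²·19929.61²/3441 = 4549.5489
Sum = 10272.7102 → 10272.7.

10272.7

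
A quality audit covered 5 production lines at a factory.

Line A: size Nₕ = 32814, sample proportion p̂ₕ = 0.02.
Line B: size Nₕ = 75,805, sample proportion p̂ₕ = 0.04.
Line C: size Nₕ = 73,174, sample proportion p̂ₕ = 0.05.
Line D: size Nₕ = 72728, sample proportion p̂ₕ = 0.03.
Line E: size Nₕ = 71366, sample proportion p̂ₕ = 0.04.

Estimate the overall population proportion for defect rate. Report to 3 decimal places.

0.038

N = 32814 + 75805 + 73174 + 72728 + 71366 = 325887.
Overall proportion = Σ (Nₕ/N)·p̂ₕ.
Σ Nₕp̂ₕ = 656.28 + 3032.2 + 3658.7 + 2181.84 + 2854.64 = 12383.66.
12383.66 / 325887 = 0.03800... → 0.038.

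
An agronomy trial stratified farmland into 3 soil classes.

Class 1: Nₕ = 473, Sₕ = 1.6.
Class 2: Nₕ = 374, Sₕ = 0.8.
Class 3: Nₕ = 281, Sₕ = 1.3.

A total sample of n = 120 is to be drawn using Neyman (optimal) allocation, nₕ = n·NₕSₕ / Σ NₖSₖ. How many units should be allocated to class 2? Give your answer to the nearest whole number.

1: NₕSₕ = 473·1.6 = 756.8
2: NₕSₕ = 374·0.8 = 299.2
3: NₕSₕ = 281·1.3 = 365.3
Σ NₕSₕ = 1421.3.
n_2 = 120·299.2/1421.3 = 25.261... → 25.

25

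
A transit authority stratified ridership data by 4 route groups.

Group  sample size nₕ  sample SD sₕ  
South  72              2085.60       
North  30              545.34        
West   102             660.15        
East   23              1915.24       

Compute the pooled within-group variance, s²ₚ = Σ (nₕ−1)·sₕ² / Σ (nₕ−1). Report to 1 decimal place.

Degrees of freedom: 71 + 29 + 101 + 22 = 223.
Σ(nₕ−1)sₕ² = 71·4349727.36 + 29·297395.7156 + 101·435798.0225 + 22·3668144.2576 = 442169892.2521.
s²ₚ = 442169892.2521 / 223 = 1982824.629... → 1982824.6.

1982824.6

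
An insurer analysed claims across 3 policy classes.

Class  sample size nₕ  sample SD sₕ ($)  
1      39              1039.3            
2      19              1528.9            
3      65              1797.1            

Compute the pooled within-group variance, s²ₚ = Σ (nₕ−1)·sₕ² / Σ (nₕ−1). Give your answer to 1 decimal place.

Degrees of freedom: 38 + 18 + 64 = 120.
Σ(nₕ−1)sₕ² = 38·1080144.49 + 18·2337535.21 + 64·3229568.41 = 289813502.64.
s²ₚ = 289813502.64 / 120 = 2415112.522 → 2415112.5.

2415112.5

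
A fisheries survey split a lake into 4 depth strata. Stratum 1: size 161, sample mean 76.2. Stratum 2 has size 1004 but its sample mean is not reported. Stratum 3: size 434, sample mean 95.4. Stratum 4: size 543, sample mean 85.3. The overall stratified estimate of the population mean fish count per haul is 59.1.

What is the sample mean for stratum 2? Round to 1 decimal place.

N = 161 + 1004 + 434 + 543 = 2142.
Overall total = μ·N = 59.1·2142 = 126592.2.
Subtract the known strata: 161·76.2 + 434·95.4 + 543·85.3 = 99989.7.
Remaining total for stratum 2: 126592.2 − 99989.7 = 26602.5.
Divide by its size: 26602.5 / 1004 = 26.497... → 26.5.

26.5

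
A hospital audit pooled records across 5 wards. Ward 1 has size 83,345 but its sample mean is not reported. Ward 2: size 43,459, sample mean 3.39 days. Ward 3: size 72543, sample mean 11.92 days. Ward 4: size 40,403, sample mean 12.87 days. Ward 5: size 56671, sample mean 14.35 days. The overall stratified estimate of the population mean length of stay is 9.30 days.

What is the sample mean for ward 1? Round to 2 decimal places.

N = 83345 + 43459 + 72543 + 40403 + 56671 = 296421.
Overall total = μ·N = 9.30·296421 = 2756715.3.
Subtract the known strata: 43459·3.39 + 72543·11.92 + 40403·12.87 + 56671·14.35 = 2345254.03.
Remaining total for ward 1: 2756715.3 − 2345254.03 = 411461.27.
Divide by its size: 411461.27 / 83345 = 4.9368... → 4.94.

4.94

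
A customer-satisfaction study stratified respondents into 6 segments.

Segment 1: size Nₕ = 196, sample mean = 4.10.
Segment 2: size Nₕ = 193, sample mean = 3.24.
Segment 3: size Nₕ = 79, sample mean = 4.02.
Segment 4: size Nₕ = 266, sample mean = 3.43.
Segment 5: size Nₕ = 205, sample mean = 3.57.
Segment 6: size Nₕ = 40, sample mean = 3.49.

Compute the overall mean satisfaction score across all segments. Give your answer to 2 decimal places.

3.61

N = 196 + 193 + 79 + 266 + 205 + 40 = 979.
Weight each subgroup mean by Nₕ/N and sum.
Σ Nₕx̄ₕ = 196·4.10 + 193·3.24 + 79·4.02 + 266·3.43 + 205·3.57 + 40·3.49 = 803.6 + 625.32 + 317.58 + 912.38 + 731.85 + 139.6 = 3530.33.
Divide by N: 3530.33 / 979 = 3.6061... → 3.61.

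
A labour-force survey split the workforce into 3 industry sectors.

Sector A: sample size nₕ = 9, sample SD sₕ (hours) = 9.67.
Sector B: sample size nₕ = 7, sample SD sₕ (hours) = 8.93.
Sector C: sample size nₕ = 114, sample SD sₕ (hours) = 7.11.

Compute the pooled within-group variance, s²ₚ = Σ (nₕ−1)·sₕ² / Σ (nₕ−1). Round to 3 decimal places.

54.637

A: (9−1)·9.67² = 8·93.5089 = 748.0712
B: (7−1)·8.93² = 6·79.7449 = 478.4694
C: (114−1)·7.11² = 113·50.5521 = 5712.3873
Numerator = 6938.9279; denominator = Σ(nₕ−1) = 127.
s²ₚ = 6938.9279/127 = 54.63723... → 54.637.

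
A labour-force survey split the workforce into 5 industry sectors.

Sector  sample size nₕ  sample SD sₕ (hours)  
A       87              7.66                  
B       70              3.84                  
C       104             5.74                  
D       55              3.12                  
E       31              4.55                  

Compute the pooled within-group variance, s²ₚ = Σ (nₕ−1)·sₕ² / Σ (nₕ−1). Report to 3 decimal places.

31.006

Degrees of freedom: 86 + 69 + 103 + 54 + 30 = 342.
Σ(nₕ−1)sₕ² = 86·58.6756 + 69·14.7456 + 103·32.9476 + 54·9.7344 + 30·20.7025 = 10603.8834.
s²ₚ = 10603.8834 / 342 = 31.00551... → 31.006.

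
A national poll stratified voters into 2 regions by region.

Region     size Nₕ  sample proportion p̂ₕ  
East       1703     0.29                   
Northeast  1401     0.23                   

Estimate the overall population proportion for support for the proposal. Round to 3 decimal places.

0.263

N = 1703 + 1401 = 3104.
Overall proportion = Σ (Nₕ/N)·p̂ₕ.
Σ Nₕp̂ₕ = 493.87 + 322.23 = 816.1.
816.1 / 3104 = 0.26292... → 0.263.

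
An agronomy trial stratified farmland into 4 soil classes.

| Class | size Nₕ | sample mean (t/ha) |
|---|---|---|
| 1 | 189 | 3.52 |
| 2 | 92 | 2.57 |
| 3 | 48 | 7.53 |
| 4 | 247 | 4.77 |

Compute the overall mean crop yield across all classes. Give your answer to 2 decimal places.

4.24

N = 189 + 92 + 48 + 247 = 576.
The stratified mean weights each stratum mean by its population share Nₕ/N.
Σ Nₕx̄ₕ = 189·3.52 + 92·2.57 + 48·7.53 + 247·4.77 = 665.28 + 236.44 + 361.44 + 1178.19 = 2441.35.
Divide by N: 2441.35 / 576 = 4.2385... → 4.24.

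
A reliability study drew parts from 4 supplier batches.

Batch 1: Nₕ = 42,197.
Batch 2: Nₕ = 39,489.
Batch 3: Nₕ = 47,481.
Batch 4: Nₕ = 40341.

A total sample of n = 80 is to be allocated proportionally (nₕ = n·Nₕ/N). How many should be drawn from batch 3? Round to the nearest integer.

Share of batch 3 = 47481/169508 = 0.28011.
Allocate 80 × 0.28011 = 22.409... → 22.

22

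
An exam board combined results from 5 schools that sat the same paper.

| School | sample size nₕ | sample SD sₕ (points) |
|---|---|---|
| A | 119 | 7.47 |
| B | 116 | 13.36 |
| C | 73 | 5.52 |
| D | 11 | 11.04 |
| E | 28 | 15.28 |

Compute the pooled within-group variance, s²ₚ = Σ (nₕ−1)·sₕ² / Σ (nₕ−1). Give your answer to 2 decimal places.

Degrees of freedom: 118 + 115 + 72 + 10 + 27 = 342.
Σ(nₕ−1)sₕ² = 118·55.8009 + 115·178.4896 + 72·30.4704 + 10·121.8816 + 27·233.4784 = 36827.4118.
s²ₚ = 36827.4118 / 342 = 107.6825... → 107.68.

107.68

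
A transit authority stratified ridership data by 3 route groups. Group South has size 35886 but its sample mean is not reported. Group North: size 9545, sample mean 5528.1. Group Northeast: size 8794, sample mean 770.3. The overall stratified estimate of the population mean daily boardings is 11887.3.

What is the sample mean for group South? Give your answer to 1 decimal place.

N = 35886 + 9545 + 8794 = 54225.
Overall total = μ·N = 11887.3·54225 = 644588842.5.
Subtract the known strata: 9545·5528.1 + 8794·770.3 = 59539732.7.
Remaining total for group South: 644588842.5 − 59539732.7 = 585049109.8.
Divide by its size: 585049109.8 / 35886 = 16302.990... → 16303.0.

16303.0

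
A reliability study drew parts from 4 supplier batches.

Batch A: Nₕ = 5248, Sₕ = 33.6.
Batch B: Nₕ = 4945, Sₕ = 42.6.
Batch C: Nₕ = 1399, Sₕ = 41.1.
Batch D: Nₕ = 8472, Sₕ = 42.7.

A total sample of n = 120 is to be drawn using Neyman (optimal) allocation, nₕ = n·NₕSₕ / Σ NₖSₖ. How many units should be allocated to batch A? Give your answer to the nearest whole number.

26

Σ NₕSₕ = 5248·33.6 + 4945·42.6 + 1399·41.1 + 8472·42.7 = 806243.1.
Share for A: 176332.8/806243.1 = 0.21871.
n_A = 120 × 0.21871 = 26.245... → 26.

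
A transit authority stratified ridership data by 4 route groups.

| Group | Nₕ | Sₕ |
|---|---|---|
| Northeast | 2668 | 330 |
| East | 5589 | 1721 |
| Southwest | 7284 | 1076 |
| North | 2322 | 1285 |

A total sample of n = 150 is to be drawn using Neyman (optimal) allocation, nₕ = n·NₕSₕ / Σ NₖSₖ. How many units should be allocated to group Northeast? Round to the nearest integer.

Northeast: NₕSₕ = 2668·330 = 880440
East: NₕSₕ = 5589·1721 = 9618669
Southwest: NₕSₕ = 7284·1076 = 7837584
North: NₕSₕ = 2322·1285 = 2983770
Σ NₕSₕ = 21320463.
n_Northeast = 150·880440/21320463 = 6.194... → 6.

6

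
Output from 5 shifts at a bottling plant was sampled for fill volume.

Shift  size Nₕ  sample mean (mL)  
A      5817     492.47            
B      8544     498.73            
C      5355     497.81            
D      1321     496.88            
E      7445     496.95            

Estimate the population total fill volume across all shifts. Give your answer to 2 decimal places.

14147790.89

Estimate total by summing Nₕ·x̄ₕ over strata.
5817·492.47 + 8544·498.73 + 5355·497.81 + 1321·496.88 + 7445·496.95 = 2864697.99 + 4261149.12 + 2665772.55 + 656378.48 + 3699792.75 = 14147790.89.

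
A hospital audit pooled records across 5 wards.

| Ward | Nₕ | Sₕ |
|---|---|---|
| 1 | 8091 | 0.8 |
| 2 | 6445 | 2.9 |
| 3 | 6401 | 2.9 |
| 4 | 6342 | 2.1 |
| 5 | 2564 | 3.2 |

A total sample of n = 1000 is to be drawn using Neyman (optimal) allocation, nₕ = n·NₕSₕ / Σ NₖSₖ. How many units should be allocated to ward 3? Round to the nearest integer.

284

Σ NₕSₕ = 8091·0.8 + 6445·2.9 + 6401·2.9 + 6342·2.1 + 2564·3.2 = 65249.2.
Share for 3: 18562.9/65249.2 = 0.28449.
n_3 = 1000 × 0.28449 = 284.492... → 284.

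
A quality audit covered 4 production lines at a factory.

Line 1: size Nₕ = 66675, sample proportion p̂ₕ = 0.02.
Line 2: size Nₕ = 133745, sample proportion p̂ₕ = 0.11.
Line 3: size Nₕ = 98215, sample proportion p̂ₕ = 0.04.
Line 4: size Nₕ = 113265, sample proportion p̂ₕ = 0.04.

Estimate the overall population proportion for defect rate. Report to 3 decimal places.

Wₕ = Nₕ/N with N = 411900: 0.1619, 0.3247, 0.2384, 0.2750.
p̂_st = 0.1619·0.02 + 0.3247·0.11 + 0.2384·0.04 + 0.2750·0.04 ≈ 0.05949... → 0.059.

0.059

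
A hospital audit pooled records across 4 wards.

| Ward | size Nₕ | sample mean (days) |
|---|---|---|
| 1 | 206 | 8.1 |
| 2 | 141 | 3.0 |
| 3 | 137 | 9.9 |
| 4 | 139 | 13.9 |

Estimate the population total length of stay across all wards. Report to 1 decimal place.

Population total = Σ Nₕ·x̄ₕ (each stratum's size times its mean).
206·8.1 + 141·3.0 + 137·9.9 + 139·13.9 = 1668.6 + 423 + 1356.3 + 1932.1 = 5380.0.

5380.0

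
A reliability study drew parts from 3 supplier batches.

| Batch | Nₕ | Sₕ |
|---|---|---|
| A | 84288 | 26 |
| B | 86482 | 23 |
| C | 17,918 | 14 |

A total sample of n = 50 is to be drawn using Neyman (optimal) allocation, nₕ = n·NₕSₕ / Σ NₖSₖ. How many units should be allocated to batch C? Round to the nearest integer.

A: NₕSₕ = 84288·26 = 2191488
B: NₕSₕ = 86482·23 = 1989086
C: NₕSₕ = 17918·14 = 250852
Σ NₕSₕ = 4431426.
n_C = 50·250852/4431426 = 2.830... → 3.

3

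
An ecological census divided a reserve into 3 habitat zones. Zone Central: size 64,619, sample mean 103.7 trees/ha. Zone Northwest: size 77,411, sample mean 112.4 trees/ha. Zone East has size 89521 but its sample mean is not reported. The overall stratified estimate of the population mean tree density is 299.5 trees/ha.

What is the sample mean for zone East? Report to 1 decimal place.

N = 64619 + 77411 + 89521 = 231551.
Overall total = μ·N = 299.5·231551 = 69349524.5.
Subtract the known strata: 64619·103.7 + 77411·112.4 = 15401986.7.
Remaining total for zone East: 69349524.5 − 15401986.7 = 53947537.8.
Divide by its size: 53947537.8 / 89521 = 602.624... → 602.6.

602.6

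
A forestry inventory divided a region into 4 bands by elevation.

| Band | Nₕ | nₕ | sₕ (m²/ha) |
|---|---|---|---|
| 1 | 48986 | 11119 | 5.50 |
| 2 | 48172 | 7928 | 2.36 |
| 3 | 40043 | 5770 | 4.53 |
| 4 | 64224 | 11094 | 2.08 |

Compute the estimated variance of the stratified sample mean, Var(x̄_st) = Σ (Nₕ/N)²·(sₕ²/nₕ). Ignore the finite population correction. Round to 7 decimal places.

0.0003813

N = 201425; Wₕ = Nₕ/N.
band 1: (48986/201425)²·5.50²/11119 = 0.0001609077
band 2: (48172/201425)²·2.36²/7928 = 0.0000401812
band 3: (40043/201425)²·4.53²/5770 = 0.0001405552
band 4: (64224/201425)²·2.08²/11094 = 0.0000396466
Sum = 0.0003812908 → 0.0003813.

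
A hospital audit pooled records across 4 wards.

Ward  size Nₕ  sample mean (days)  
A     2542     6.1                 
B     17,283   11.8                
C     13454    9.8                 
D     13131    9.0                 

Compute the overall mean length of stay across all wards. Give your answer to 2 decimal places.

x̄_st = (Σ Nₕx̄ₕ) / (Σ Nₕ) = (2542·6.1 + 17283·11.8 + 13454·9.8 + 13131·9.0) / 46410
= 469473.8 / 46410 = 10.1158... → 10.12.

10.12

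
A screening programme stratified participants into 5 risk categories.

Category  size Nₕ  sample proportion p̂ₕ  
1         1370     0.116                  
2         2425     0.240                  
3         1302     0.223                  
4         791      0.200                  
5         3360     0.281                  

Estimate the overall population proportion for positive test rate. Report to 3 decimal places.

0.231

Wₕ = Nₕ/N with N = 9248: 0.1481, 0.2622, 0.1408, 0.0855, 0.3633.
p̂_st = 0.1481·0.116 + 0.2622·0.240 + 0.1408·0.223 + 0.0855·0.200 + 0.3633·0.281 ≈ 0.23071... → 0.231.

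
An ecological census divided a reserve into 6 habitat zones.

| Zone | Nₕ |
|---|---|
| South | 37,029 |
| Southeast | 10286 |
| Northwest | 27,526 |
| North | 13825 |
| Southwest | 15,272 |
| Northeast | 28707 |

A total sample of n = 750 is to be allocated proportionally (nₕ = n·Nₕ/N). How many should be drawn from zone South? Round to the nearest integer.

209

Share of zone South = 37029/132645 = 0.27916.
Allocate 750 × 0.27916 = 209.369... → 209.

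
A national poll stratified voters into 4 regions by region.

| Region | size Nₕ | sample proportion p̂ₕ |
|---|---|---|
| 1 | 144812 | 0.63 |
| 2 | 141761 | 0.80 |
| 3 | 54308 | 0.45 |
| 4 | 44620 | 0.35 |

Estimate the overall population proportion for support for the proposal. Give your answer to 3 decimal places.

N = 144812 + 141761 + 54308 + 44620 = 385501.
Overall proportion = Σ (Nₕ/N)·p̂ₕ.
Σ Nₕp̂ₕ = 91231.56 + 113408.8 + 24438.6 + 15617 = 244695.96.
244695.96 / 385501 = 0.63475... → 0.635.

0.635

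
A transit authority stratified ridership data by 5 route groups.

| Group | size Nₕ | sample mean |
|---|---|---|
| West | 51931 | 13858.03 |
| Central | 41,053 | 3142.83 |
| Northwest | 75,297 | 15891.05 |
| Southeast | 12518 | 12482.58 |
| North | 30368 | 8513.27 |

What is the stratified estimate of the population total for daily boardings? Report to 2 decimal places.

2460020267.57

West: 51931·13858.03 = 719661355.93
Central: 41053·3142.83 = 129022599.99
Northwest: 75297·15891.05 = 1196548391.85
Southeast: 12518·12482.58 = 156256936.44
North: 30368·8513.27 = 258530983.36
τ̂ = Σ Nₕx̄ₕ = 2460020267.57.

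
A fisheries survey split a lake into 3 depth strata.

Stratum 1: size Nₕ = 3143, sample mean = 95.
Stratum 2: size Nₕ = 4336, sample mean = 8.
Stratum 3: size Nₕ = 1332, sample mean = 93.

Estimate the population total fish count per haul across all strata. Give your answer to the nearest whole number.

457149

Population total = Σ Nₕ·x̄ₕ (each stratum's size times its mean).
3143·95 + 4336·8 + 1332·93 = 298585 + 34688 + 123876 = 457149.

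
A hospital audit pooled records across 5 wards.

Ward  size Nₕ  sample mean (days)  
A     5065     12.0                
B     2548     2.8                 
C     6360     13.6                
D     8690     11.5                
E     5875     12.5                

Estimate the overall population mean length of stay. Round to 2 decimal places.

N = 5065 + 2548 + 6360 + 8690 + 5875 = 28538.
The stratified mean weights each stratum mean by its population share Nₕ/N.
Σ Nₕx̄ₕ = 5065·12.0 + 2548·2.8 + 6360·13.6 + 8690·11.5 + 5875·12.5 = 60780 + 7134.4 + 86496 + 99935 + 73437.5 = 327782.9.
Divide by N: 327782.9 / 28538 = 11.4858... → 11.49.

11.49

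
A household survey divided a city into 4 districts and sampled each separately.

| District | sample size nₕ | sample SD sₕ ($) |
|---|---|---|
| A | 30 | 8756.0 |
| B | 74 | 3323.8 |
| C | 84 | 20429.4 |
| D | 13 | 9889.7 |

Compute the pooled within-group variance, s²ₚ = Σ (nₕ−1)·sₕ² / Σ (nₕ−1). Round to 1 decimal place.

197179810.3

Degrees of freedom: 29 + 73 + 83 + 12 = 197.
Σ(nₕ−1)sₕ² = 29·76667536 + 73·11047646.44 + 83·417360384.36 + 12·97806166.09 = 38844422629.08.
s²ₚ = 38844422629.08 / 197 = 197179810.300... → 197179810.3.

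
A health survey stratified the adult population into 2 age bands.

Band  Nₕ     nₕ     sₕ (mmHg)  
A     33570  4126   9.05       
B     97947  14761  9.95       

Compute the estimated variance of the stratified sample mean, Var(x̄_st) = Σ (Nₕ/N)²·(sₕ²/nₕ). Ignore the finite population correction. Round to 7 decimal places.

N = 131517; Wₕ = Nₕ/N.
band A: (33570/131517)²·9.05²/4126 = 0.0012933225
band B: (97947/131517)²·9.95²/14761 = 0.0037200508
Sum = 0.0050133733 → 0.0050134.

0.0050134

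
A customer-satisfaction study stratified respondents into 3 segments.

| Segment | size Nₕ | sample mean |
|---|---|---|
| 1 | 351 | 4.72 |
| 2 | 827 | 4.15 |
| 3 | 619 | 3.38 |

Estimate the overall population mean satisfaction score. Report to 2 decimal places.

N = 1797; weights Wₕ = Nₕ/N = (0.1953, 0.4602, 0.3445).
x̄_st = Σ Wₕ·x̄ₕ = 0.1953·4.72 + 0.4602·4.15 + 0.3445·3.38 ≈ 3.9961...
→ 4.00.

4.00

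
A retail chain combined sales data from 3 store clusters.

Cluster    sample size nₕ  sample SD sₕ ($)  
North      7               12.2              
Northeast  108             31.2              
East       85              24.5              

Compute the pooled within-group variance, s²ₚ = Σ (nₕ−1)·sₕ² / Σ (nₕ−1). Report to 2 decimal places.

North: (7−1)·12.2² = 6·148.84 = 893.04
Northeast: (108−1)·31.2² = 107·973.44 = 104158.08
East: (85−1)·24.5² = 84·600.25 = 50421
Numerator = 155472.12; denominator = Σ(nₕ−1) = 197.
s²ₚ = 155472.12/197 = 789.1986... → 789.20.

789.20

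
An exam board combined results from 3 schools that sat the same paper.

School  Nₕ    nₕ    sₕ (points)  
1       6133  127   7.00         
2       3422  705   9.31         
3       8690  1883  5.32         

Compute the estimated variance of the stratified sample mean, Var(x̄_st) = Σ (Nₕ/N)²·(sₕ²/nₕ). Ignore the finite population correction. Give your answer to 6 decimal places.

N = 18245; Wₕ = Nₕ/N.
school 1: (6133/18245)²·7.00²/127 = 0.043596392
school 2: (3422/18245)²·9.31²/705 = 0.004324964
school 3: (8690/18245)²·5.32²/1883 = 0.003409767
Sum = 0.051331124 → 0.051331.

0.051331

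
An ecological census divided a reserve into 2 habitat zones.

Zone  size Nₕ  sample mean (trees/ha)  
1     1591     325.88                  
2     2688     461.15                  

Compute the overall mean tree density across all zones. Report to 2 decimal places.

N = 1591 + 2688 = 4279.
The stratified mean weights each stratum mean by its population share Nₕ/N.
Σ Nₕx̄ₕ = 1591·325.88 + 2688·461.15 = 518475.08 + 1239571.2 = 1758046.28.
Divide by N: 1758046.28 / 4279 = 410.8545... → 410.85.

410.85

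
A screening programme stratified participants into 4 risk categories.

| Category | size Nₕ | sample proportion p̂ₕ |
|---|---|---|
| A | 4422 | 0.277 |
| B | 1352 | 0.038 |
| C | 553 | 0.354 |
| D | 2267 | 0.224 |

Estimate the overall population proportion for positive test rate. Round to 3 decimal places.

Wₕ = Nₕ/N with N = 8594: 0.5145, 0.1573, 0.0643, 0.2638.
p̂_st = 0.5145·0.277 + 0.1573·0.038 + 0.0643·0.354 + 0.2638·0.224 ≈ 0.23037... → 0.230.

0.230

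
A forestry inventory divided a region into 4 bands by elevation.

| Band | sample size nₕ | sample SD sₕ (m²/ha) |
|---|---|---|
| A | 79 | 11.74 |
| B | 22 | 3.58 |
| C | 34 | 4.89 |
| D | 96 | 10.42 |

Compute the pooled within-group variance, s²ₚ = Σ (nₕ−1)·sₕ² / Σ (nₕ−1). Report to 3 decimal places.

97.461

A: (79−1)·11.74² = 78·137.8276 = 10750.5528
B: (22−1)·3.58² = 21·12.8164 = 269.1444
C: (34−1)·4.89² = 33·23.9121 = 789.0993
D: (96−1)·10.42² = 95·108.5764 = 10314.758
Numerator = 22123.5545; denominator = Σ(nₕ−1) = 227.
s²ₚ = 22123.5545/227 = 97.46059... → 97.461.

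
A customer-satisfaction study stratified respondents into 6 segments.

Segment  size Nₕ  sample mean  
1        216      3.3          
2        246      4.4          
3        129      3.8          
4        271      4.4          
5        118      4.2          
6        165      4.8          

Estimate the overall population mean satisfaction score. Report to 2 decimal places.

4.16

x̄_st = (Σ Nₕx̄ₕ) / (Σ Nₕ) = (216·3.3 + 246·4.4 + 129·3.8 + 271·4.4 + 118·4.2 + 165·4.8) / 1145
= 4765.4 / 1145 = 4.1619... → 4.16.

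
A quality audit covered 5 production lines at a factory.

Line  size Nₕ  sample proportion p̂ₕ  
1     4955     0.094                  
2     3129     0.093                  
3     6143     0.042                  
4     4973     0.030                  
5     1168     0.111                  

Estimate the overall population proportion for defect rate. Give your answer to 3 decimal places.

0.064

Wₕ = Nₕ/N with N = 20368: 0.2433, 0.1536, 0.3016, 0.2442, 0.0573.
p̂_st = 0.2433·0.094 + 0.1536·0.093 + 0.3016·0.042 + 0.2442·0.030 + 0.0573·0.111 ≈ 0.06351... → 0.064.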